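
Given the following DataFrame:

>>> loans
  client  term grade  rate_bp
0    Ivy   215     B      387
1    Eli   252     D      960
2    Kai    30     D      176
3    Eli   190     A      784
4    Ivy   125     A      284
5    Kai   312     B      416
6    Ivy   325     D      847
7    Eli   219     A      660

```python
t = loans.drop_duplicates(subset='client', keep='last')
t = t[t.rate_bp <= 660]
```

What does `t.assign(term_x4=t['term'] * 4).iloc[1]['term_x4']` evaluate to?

876

drop duplicate client (keep=last):
  client  term grade  rate_bp
5    Kai   312     B      416
6    Ivy   325     D      847
7    Eli   219     A      660
filter rows where rate_bp <= 660:
  client  term grade  rate_bp
5    Kai   312     B      416
7    Eli   219     A      660
add column term_x4 = t['term'] * 4:
  client  term grade  rate_bp  term_x4
5    Kai   312     B      416     1248
7    Eli   219     A      660      876
The value at position 1, column 'term_x4' is 876.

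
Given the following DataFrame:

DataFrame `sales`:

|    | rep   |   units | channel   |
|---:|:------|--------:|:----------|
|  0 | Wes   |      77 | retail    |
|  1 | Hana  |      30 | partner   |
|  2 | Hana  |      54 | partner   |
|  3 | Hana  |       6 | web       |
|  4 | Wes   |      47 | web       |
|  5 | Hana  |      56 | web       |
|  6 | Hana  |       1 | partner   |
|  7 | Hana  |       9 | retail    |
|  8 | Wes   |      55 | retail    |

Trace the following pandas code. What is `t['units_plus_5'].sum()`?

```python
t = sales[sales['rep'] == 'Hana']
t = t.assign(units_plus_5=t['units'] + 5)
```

filter rows where rep == 'Hana':
    rep  units  channel
1  Hana     30  partner
2  Hana     54  partner
3  Hana      6      web
5  Hana     56      web
6  Hana      1  partner
7  Hana      9   retail
add column units_plus_5 = t['units'] + 5:
    rep  units  channel  units_plus_5
1  Hana     30  partner            35
2  Hana     54  partner            59
3  Hana      6      web            11
5  Hana     56      web            61
6  Hana      1  partner             6
7  Hana      9   retail            14
Reading off the sum of column 'units_plus_5', we get 186.

186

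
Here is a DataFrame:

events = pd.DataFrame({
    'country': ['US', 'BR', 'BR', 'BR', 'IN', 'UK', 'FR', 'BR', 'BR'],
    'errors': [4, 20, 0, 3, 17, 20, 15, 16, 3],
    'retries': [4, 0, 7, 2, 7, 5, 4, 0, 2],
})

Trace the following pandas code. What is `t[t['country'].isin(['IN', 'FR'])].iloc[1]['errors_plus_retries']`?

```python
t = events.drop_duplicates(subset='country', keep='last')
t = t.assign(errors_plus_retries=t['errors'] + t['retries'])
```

19

drop duplicate country (keep=last):
  country  errors  retries
0      US       4        4
4      IN      17        7
5      UK      20        5
6      FR      15        4
8      BR       3        2
add column errors_plus_retries = t['errors'] + t['retries']:
  country  errors  retries  errors_plus_retries
0      US       4        4                    8
4      IN      17        7                   24
5      UK      20        5                   25
6      FR      15        4                   19
8      BR       3        2                    5
filter rows where country in ['IN', 'FR']:
  country  errors  retries  errors_plus_retries
4      IN      17        7                   24
6      FR      15        4                   19
The value at position 1, column 'errors_plus_retries' is 19.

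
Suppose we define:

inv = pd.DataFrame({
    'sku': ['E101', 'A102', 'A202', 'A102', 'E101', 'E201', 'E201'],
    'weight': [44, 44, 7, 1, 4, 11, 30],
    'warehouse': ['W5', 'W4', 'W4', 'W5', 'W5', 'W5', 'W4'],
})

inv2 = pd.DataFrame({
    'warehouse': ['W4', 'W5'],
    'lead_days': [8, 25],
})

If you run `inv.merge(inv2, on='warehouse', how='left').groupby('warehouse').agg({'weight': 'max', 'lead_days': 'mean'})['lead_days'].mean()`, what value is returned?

16.5

merge on 'warehouse' (how='left') → 7 rows:
    sku  weight warehouse  lead_days
0  E101      44        W5         25
1  A102      44        W4          8
2  A202       7        W4          8
3  A102       1        W5         25
4  E101       4        W5         25
5  E201      11        W5         25
6  E201      30        W4          8
group by warehouse: max(weight), mean(lead_days):
           weight  lead_days
warehouse                   
W4             44        8.0
W5             44       25.0
Then the mean of column 'lead_days': 16.5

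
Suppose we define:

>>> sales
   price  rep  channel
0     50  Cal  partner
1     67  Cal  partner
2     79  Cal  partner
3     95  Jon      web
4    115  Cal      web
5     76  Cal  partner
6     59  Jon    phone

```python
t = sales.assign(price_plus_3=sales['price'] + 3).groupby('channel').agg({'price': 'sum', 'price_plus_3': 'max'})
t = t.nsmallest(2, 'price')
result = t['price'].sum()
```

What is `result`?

add column price_plus_3 = sales['price'] + 3:
   price  rep  channel  price_plus_3
0     50  Cal  partner            53
1     67  Cal  partner            70
2     79  Cal  partner            82
3     95  Jon      web            98
4    115  Cal      web           118
5     76  Cal  partner            79
6     59  Jon    phone            62
group by channel: sum(price), max(price_plus_3):
         price  price_plus_3
channel                     
partner    272            82
phone       59            62
web        210           118
take 2 rows with smallest price:
         price  price_plus_3
channel                     
phone       59            62
web        210           118
Then the sum of column 'price': 269

269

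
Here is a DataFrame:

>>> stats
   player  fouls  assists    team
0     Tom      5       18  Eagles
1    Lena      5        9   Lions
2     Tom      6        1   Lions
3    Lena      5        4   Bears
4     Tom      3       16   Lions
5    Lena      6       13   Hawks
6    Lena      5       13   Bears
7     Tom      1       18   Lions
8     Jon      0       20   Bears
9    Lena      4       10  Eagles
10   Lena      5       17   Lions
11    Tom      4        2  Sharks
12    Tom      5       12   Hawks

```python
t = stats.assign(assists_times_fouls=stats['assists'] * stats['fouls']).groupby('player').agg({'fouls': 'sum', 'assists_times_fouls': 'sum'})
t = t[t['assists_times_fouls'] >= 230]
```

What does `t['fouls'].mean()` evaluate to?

27.0

add column assists_times_fouls = stats['assists'] * stats['fouls']:
   player  fouls  assists    team  assists_times_fouls
0     Tom      5       18  Eagles                   90
1    Lena      5        9   Lions                   45
2     Tom      6        1   Lions                    6
3    Lena      5        4   Bears                   20
4     Tom      3       16   Lions                   48
5    Lena      6       13   Hawks                   78
6    Lena      5       13   Bears                   65
7     Tom      1       18   Lions                   18
8     Jon      0       20   Bears                    0
9    Lena      4       10  Eagles                   40
10   Lena      5       17   Lions                   85
11    Tom      4        2  Sharks                    8
12    Tom      5       12   Hawks                   60
group by player: sum(fouls), sum(assists_times_fouls):
        fouls  assists_times_fouls
player                            
Jon         0                    0
Lena       30                  333
Tom        24                  230
filter rows where assists_times_fouls >= 230:
        fouls  assists_times_fouls
player                            
Lena       30                  333
Tom        24                  230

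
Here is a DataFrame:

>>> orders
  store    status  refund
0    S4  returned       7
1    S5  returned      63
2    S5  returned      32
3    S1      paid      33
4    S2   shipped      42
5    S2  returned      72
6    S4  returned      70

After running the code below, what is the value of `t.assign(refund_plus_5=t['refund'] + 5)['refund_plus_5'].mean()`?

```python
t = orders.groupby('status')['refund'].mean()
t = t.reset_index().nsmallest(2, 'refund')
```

group by status, mean of refund:
status
paid        33.0
returned    48.8
shipped     42.0
Name: refund, dtype: float64
reset_index():
     status  refund
0      paid    33.0
1  returned    48.8
2   shipped    42.0
take 2 rows with smallest refund:
    status  refund
0     paid    33.0
2  shipped    42.0
add column refund_plus_5 = t['refund'] + 5:
    status  refund  refund_plus_5
0     paid    33.0           38.0
2  shipped    42.0           47.0
mean of column 'refund_plus_5' → 42.5

42.5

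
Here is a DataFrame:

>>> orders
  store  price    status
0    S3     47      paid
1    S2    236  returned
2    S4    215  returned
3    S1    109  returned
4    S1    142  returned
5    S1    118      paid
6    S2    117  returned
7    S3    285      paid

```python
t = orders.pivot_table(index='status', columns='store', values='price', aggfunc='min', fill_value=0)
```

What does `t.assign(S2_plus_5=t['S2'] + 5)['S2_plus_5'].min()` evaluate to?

pivot: rows=status, cols=store, min(price):
store      S1   S2  S3   S4
status                     
paid      118    0  47    0
returned  109  117   0  215
add column S2_plus_5 = t['S2'] + 5:
store      S1   S2  S3   S4  S2_plus_5
status                                
paid      118    0  47    0          5
returned  109  117   0  215        122
Reading off the min of column 'S2_plus_5', we get 5.

5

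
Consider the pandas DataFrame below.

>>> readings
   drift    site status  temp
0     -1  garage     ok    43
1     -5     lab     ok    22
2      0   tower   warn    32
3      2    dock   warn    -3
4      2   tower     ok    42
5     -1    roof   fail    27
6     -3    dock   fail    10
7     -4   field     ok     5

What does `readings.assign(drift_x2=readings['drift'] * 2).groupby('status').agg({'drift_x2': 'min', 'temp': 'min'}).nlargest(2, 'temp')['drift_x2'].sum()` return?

-16

add column drift_x2 = readings['drift'] * 2:
   drift    site status  temp  drift_x2
0     -1  garage     ok    43        -2
1     -5     lab     ok    22       -10
2      0   tower   warn    32         0
3      2    dock   warn    -3         4
4      2   tower     ok    42         4
5     -1    roof   fail    27        -2
6     -3    dock   fail    10        -6
7     -4   field     ok     5        -8
group by status: min(drift_x2), min(temp):
        drift_x2  temp
status                
fail          -6    10
ok           -10     5
warn           0    -3
take 2 rows with largest temp:
        drift_x2  temp
status                
fail          -6    10
ok           -10     5
Taking the sum of column 'drift_x2' gives -16.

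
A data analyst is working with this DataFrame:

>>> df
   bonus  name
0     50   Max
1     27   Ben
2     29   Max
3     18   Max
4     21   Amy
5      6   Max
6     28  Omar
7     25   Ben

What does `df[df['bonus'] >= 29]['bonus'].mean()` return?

filter rows where bonus >= 29:
   bonus name
0     50  Max
2     29  Max
So mean() = 39.5.

39.5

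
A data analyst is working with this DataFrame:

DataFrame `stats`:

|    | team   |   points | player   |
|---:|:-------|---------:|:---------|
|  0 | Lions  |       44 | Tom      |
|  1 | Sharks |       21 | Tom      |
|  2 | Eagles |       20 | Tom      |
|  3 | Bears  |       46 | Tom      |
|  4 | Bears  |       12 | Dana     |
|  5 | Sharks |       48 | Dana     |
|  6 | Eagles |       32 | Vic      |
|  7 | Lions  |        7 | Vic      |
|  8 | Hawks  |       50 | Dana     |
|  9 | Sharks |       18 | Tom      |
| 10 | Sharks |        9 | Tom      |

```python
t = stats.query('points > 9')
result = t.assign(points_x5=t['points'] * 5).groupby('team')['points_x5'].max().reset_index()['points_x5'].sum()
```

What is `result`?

1100

filter rows where points > 9:
     team  points player
0   Lions      44    Tom
1  Sharks      21    Tom
2  Eagles      20    Tom
3   Bears      46    Tom
4   Bears      12   Dana
5  Sharks      48   Dana
6  Eagles      32    Vic
8   Hawks      50   Dana
9  Sharks      18    Tom
add column points_x5 = t['points'] * 5:
     team  points player  points_x5
0   Lions      44    Tom        220
1  Sharks      21    Tom        105
2  Eagles      20    Tom        100
3   Bears      46    Tom        230
4   Bears      12   Dana         60
5  Sharks      48   Dana        240
6  Eagles      32    Vic        160
8   Hawks      50   Dana        250
9  Sharks      18    Tom         90
group by team, max of points_x5:
team
Bears     230
Eagles    160
Hawks     250
Lions     220
Sharks    240
Name: points_x5, dtype: int64
reset_index():
     team  points_x5
0   Bears        230
1  Eagles        160
2   Hawks        250
3   Lions        220
4  Sharks        240
Hence 1100.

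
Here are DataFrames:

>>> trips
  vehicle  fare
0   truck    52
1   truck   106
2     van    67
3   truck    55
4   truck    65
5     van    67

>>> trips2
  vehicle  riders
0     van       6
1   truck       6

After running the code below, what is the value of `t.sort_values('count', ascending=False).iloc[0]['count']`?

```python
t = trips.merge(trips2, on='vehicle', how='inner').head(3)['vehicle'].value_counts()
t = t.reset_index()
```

merge on 'vehicle' (how='inner') → 6 rows:
  vehicle  fare  riders
0   truck    52       6
1   truck   106       6
2     van    67       6
3   truck    55       6
4   truck    65       6
5     van    67       6
take first 3 rows:
  vehicle  fare  riders
0   truck    52       6
1   truck   106       6
2     van    67       6
value_counts of vehicle:
vehicle
truck    2
van      1
Name: count, dtype: int64
reset_index():
  vehicle  count
0   truck      2
1     van      1
sort by count descending:
  vehicle  count
0   truck      2
1     van      1
The value at position 0, column 'count' is 2.

2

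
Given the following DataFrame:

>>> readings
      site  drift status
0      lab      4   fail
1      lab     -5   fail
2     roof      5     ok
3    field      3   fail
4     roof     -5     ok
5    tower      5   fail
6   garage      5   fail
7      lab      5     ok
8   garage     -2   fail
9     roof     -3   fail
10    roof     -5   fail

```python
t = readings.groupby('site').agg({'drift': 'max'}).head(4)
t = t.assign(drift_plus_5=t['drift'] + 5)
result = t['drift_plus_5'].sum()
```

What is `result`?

group by site, max of drift:
        drift
site         
field       3
garage      5
lab         5
roof        5
tower       5
take first 4 rows:
        drift
site         
field       3
garage      5
lab         5
roof        5
add column drift_plus_5 = t['drift'] + 5:
        drift  drift_plus_5
site                       
field       3             8
garage      5            10
lab         5            10
roof        5            10

38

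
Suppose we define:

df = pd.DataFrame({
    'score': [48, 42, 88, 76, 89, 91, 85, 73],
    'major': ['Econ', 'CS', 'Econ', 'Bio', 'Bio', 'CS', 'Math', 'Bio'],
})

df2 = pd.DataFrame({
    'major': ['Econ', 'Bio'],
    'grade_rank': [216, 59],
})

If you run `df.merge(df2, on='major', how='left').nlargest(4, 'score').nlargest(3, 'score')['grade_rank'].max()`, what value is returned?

216.0

merge on 'major' (how='left') → 8 rows:
   score major  grade_rank
0     48  Econ       216.0
1     42    CS         NaN
2     88  Econ       216.0
3     76   Bio        59.0
4     89   Bio        59.0
5     91    CS         NaN
6     85  Math         NaN
7     73   Bio        59.0
take 4 rows with largest score:
   score major  grade_rank
5     91    CS         NaN
4     89   Bio        59.0
2     88  Econ       216.0
6     85  Math         NaN
take 3 rows with largest score:
   score major  grade_rank
5     91    CS         NaN
4     89   Bio        59.0
2     88  Econ       216.0
Finally, max of column 'grade_rank' = 216.0.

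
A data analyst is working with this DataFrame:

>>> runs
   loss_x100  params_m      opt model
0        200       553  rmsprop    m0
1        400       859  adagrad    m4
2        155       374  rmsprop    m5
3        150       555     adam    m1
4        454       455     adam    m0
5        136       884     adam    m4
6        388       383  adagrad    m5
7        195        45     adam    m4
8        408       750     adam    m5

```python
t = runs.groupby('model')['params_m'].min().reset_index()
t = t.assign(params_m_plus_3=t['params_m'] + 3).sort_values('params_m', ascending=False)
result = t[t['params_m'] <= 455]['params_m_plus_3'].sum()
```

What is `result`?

883

group by model, min of params_m:
model
m0    455
m1    555
m4     45
m5    374
Name: params_m, dtype: int64
reset_index():
  model  params_m
0    m0       455
1    m1       555
2    m4        45
3    m5       374
add column params_m_plus_3 = t['params_m'] + 3:
  model  params_m  params_m_plus_3
0    m0       455              458
1    m1       555              558
2    m4        45               48
3    m5       374              377
sort by params_m descending:
  model  params_m  params_m_plus_3
1    m1       555              558
0    m0       455              458
3    m5       374              377
2    m4        45               48
filter rows where params_m <= 455:
  model  params_m  params_m_plus_3
0    m0       455              458
3    m5       374              377
2    m4        45               48
So sum() = 883.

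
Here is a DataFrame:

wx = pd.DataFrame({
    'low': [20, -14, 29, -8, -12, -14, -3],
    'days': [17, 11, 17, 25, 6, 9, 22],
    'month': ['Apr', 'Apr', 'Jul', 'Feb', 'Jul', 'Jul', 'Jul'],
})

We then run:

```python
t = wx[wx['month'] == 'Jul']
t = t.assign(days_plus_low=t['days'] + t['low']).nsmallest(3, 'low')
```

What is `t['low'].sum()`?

filter rows where month == 'Jul':
   low  days month
2   29    17   Jul
4  -12     6   Jul
5  -14     9   Jul
6   -3    22   Jul
add column days_plus_low = t['days'] + t['low']:
   low  days month  days_plus_low
2   29    17   Jul             46
4  -12     6   Jul             -6
5  -14     9   Jul             -5
6   -3    22   Jul             19
take 3 rows with smallest low:
   low  days month  days_plus_low
5  -14     9   Jul             -5
4  -12     6   Jul             -6
6   -3    22   Jul             19

-29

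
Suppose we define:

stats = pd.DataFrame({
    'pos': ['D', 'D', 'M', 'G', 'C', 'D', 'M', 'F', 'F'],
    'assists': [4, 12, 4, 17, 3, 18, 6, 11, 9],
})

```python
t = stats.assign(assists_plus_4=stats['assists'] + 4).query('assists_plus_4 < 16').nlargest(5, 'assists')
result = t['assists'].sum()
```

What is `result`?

34

add column assists_plus_4 = stats['assists'] + 4:
  pos  assists  assists_plus_4
0   D        4               8
1   D       12              16
2   M        4               8
3   G       17              21
4   C        3               7
5   D       18              22
6   M        6              10
7   F       11              15
8   F        9              13
filter rows where assists_plus_4 < 16:
  pos  assists  assists_plus_4
0   D        4               8
2   M        4               8
4   C        3               7
6   M        6              10
7   F       11              15
8   F        9              13
take 5 rows with largest assists:
  pos  assists  assists_plus_4
7   F       11              15
8   F        9              13
6   M        6              10
0   D        4               8
2   M        4               8
Reading off the sum of column 'assists', we get 34.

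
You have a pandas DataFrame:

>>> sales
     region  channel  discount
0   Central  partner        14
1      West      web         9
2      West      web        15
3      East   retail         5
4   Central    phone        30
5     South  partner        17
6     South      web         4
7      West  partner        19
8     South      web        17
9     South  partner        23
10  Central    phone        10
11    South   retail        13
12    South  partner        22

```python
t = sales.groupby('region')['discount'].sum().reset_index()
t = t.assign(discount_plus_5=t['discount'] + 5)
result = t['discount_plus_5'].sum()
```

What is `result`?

group by region, sum of discount:
region
Central    54
East        5
South      96
West       43
Name: discount, dtype: int64
reset_index():
    region  discount
0  Central        54
1     East         5
2    South        96
3     West        43
add column discount_plus_5 = t['discount'] + 5:
    region  discount  discount_plus_5
0  Central        54               59
1     East         5               10
2    South        96              101
3     West        43               48

218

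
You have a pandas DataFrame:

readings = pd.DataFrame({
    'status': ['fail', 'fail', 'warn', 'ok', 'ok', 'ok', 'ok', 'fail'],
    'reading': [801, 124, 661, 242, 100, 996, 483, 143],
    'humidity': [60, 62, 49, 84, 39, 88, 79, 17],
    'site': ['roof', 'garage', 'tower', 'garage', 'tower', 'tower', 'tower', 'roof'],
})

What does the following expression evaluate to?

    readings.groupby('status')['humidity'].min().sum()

group by status, min of humidity:
status
fail    17
ok      39
warn    49
Name: humidity, dtype: int64

105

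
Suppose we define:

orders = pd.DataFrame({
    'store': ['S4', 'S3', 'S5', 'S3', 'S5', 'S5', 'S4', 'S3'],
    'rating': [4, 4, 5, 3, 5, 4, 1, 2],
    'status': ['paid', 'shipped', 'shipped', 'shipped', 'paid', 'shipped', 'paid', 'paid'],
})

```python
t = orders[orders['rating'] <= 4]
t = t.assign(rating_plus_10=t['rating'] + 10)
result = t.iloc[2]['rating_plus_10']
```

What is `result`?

filter rows where rating <= 4:
  store  rating   status
0    S4       4     paid
1    S3       4  shipped
3    S3       3  shipped
5    S5       4  shipped
6    S4       1     paid
7    S3       2     paid
add column rating_plus_10 = t['rating'] + 10:
  store  rating   status  rating_plus_10
0    S4       4     paid              14
1    S3       4  shipped              14
3    S3       3  shipped              13
5    S5       4  shipped              14
6    S4       1     paid              11
7    S3       2     paid              12
Reading off the value at position 2, column 'rating_plus_10', we get 13.

13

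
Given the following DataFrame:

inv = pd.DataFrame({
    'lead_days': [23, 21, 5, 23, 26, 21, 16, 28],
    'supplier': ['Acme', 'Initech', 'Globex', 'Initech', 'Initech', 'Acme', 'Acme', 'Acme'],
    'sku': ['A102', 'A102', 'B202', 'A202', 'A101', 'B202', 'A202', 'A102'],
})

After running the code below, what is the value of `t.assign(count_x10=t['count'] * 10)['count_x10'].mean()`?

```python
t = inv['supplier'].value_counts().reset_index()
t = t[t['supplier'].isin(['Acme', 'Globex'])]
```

value_counts of supplier:
supplier
Acme       4
Initech    3
Globex     1
Name: count, dtype: int64
reset_index():
  supplier  count
0     Acme      4
1  Initech      3
2   Globex      1
filter rows where supplier in ['Acme', 'Globex']:
  supplier  count
0     Acme      4
2   Globex      1
add column count_x10 = t['count'] * 10:
  supplier  count  count_x10
0     Acme      4         40
2   Globex      1         10
mean of column 'count_x10' → 25.0

25.0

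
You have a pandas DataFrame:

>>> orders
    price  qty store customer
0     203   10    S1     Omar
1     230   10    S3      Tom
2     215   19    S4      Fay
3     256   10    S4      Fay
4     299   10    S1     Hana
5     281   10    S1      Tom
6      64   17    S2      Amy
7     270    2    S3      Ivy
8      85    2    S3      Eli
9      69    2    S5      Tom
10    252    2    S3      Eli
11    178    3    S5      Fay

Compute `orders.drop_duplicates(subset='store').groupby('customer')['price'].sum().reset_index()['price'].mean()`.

195.25

drop duplicate store (keep=first):
   price  qty store customer
0    203   10    S1     Omar
1    230   10    S3      Tom
2    215   19    S4      Fay
6     64   17    S2      Amy
9     69    2    S5      Tom
group by customer, sum of price:
customer
Amy      64
Fay     215
Omar    203
Tom     299
Name: price, dtype: int64
reset_index():
  customer  price
0      Amy     64
1      Fay    215
2     Omar    203
3      Tom    299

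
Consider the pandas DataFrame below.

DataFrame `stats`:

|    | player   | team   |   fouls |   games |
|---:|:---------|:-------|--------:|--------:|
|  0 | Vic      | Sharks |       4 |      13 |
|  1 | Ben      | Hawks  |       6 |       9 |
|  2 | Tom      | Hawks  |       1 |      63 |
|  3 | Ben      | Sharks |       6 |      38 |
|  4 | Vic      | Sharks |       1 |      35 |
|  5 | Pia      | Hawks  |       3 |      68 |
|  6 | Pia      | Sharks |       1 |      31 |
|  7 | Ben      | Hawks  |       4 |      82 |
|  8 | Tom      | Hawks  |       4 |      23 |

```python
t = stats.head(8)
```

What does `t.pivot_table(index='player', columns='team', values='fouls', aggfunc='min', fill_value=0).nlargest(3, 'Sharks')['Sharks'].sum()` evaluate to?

take first 8 rows:
  player    team  fouls  games
0    Vic  Sharks      4     13
1    Ben   Hawks      6      9
2    Tom   Hawks      1     63
3    Ben  Sharks      6     38
4    Vic  Sharks      1     35
5    Pia   Hawks      3     68
6    Pia  Sharks      1     31
7    Ben   Hawks      4     82
pivot: rows=player, cols=team, min(fouls):
team    Hawks  Sharks
player               
Ben         4       6
Pia         3       1
Tom         1       0
Vic         0       1
take 3 rows with largest Sharks:
team    Hawks  Sharks
player               
Ben         4       6
Pia         3       1
Vic         0       1
Taking the sum of column 'Sharks' gives 8.

8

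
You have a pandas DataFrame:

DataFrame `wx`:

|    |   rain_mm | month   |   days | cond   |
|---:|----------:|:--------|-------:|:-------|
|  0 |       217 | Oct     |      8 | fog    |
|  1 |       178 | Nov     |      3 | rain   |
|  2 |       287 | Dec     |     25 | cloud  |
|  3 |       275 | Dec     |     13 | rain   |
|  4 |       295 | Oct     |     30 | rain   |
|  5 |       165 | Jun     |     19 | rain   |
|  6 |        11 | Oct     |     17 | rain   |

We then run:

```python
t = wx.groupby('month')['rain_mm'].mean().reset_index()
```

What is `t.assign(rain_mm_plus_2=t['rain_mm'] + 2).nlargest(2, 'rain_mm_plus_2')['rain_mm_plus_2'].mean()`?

group by month, mean of rain_mm:
month
Dec    281.000000
Jun    165.000000
Nov    178.000000
Oct    174.333333
Name: rain_mm, dtype: float64
reset_index():
  month     rain_mm
0   Dec  281.000000
1   Jun  165.000000
2   Nov  178.000000
3   Oct  174.333333
add column rain_mm_plus_2 = t['rain_mm'] + 2:
  month     rain_mm  rain_mm_plus_2
0   Dec  281.000000      283.000000
1   Jun  165.000000      167.000000
2   Nov  178.000000      180.000000
3   Oct  174.333333      176.333333
take 2 rows with largest rain_mm_plus_2:
  month  rain_mm  rain_mm_plus_2
0   Dec    281.0           283.0
2   Nov    178.0           180.0
Then the mean of column 'rain_mm_plus_2': 231.5

231.5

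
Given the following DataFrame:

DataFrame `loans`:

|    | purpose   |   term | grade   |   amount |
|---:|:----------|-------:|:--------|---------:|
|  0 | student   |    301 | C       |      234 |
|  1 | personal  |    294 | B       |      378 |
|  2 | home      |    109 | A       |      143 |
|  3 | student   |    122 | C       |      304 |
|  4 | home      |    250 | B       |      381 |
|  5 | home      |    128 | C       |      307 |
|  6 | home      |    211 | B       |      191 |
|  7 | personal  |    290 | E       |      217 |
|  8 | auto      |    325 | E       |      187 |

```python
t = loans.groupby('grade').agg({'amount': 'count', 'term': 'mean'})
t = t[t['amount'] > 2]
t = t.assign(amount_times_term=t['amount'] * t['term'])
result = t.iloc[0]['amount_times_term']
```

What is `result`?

755.0

group by grade: count(amount), mean(term):
       amount        term
grade                    
A           1  109.000000
B           3  251.666667
C           3  183.666667
E           2  307.500000
filter rows where amount > 2:
       amount        term
grade                    
B           3  251.666667
C           3  183.666667
add column amount_times_term = t['amount'] * t['term']:
       amount        term  amount_times_term
grade                                       
B           3  251.666667              755.0
C           3  183.666667              551.0
Reading off the value at position 0, column 'amount_times_term', we get 755.0.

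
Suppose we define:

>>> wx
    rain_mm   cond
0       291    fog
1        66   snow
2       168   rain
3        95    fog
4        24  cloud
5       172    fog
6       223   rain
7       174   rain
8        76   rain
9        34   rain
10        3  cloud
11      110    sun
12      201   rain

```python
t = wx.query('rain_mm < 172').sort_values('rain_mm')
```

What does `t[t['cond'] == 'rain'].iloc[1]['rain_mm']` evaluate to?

76

filter rows where rain_mm < 172:
    rain_mm   cond
1        66   snow
2       168   rain
3        95    fog
4        24  cloud
8        76   rain
9        34   rain
10        3  cloud
11      110    sun
sort by rain_mm:
    rain_mm   cond
10        3  cloud
4        24  cloud
9        34   rain
1        66   snow
8        76   rain
3        95    fog
11      110    sun
2       168   rain
filter rows where cond == 'rain':
   rain_mm  cond
9       34  rain
8       76  rain
2      168  rain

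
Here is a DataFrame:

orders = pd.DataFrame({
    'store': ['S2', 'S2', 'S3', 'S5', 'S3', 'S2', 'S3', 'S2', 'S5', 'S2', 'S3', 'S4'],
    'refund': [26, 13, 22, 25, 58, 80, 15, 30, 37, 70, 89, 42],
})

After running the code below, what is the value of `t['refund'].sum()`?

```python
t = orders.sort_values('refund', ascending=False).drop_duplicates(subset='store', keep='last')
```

95

sort by refund descending:
   store  refund
10    S3      89
5     S2      80
9     S2      70
4     S3      58
11    S4      42
8     S5      37
7     S2      30
0     S2      26
3     S5      25
2     S3      22
6     S3      15
1     S2      13
drop duplicate store (keep=last):
   store  refund
11    S4      42
3     S5      25
6     S3      15
1     S2      13
Then the sum of column 'refund': 95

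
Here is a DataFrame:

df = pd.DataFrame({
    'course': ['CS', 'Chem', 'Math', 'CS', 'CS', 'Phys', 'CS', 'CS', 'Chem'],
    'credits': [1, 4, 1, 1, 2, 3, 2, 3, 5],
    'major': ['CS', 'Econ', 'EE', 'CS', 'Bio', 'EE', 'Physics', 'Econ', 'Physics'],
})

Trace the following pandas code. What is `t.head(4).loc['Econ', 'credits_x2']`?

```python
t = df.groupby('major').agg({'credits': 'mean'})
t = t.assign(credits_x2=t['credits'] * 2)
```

group by major, mean of credits:
         credits
major           
Bio          2.0
CS           1.0
EE           2.0
Econ         3.5
Physics      3.5
add column credits_x2 = t['credits'] * 2:
         credits  credits_x2
major                       
Bio          2.0         4.0
CS           1.0         2.0
EE           2.0         4.0
Econ         3.5         7.0
Physics      3.5         7.0
take first 4 rows:
       credits  credits_x2
major                     
Bio        2.0         4.0
CS         1.0         2.0
EE         2.0         4.0
Econ       3.5         7.0
Then the value at row 'Econ', column 'credits_x2': 7.0

7.0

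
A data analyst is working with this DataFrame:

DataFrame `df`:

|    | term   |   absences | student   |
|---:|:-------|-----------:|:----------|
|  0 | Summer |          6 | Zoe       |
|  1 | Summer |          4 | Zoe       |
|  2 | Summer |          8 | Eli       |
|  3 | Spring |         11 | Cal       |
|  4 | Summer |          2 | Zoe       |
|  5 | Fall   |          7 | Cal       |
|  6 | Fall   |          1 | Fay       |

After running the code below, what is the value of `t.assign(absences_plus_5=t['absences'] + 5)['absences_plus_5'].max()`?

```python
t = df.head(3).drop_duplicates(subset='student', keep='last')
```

13

take first 3 rows:
     term  absences student
0  Summer         6     Zoe
1  Summer         4     Zoe
2  Summer         8     Eli
drop duplicate student (keep=last):
     term  absences student
1  Summer         4     Zoe
2  Summer         8     Eli
add column absences_plus_5 = t['absences'] + 5:
     term  absences student  absences_plus_5
1  Summer         4     Zoe                9
2  Summer         8     Eli               13
max of column 'absences_plus_5' → 13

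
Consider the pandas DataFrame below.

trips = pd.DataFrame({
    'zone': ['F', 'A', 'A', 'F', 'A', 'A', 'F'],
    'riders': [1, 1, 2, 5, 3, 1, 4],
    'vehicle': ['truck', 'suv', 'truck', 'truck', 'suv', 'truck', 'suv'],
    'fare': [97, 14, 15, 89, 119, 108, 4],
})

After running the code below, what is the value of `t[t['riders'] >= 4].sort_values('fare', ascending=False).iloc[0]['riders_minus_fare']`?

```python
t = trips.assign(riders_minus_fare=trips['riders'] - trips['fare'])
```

add column riders_minus_fare = trips['riders'] - trips['fare']:
  zone  riders vehicle  fare  riders_minus_fare
0    F       1   truck    97                -96
1    A       1     suv    14                -13
2    A       2   truck    15                -13
3    F       5   truck    89                -84
4    A       3     suv   119               -116
5    A       1   truck   108               -107
6    F       4     suv     4                  0
filter rows where riders >= 4:
  zone  riders vehicle  fare  riders_minus_fare
3    F       5   truck    89                -84
6    F       4     suv     4                  0
sort by fare descending:
  zone  riders vehicle  fare  riders_minus_fare
3    F       5   truck    89                -84
6    F       4     suv     4                  0

-84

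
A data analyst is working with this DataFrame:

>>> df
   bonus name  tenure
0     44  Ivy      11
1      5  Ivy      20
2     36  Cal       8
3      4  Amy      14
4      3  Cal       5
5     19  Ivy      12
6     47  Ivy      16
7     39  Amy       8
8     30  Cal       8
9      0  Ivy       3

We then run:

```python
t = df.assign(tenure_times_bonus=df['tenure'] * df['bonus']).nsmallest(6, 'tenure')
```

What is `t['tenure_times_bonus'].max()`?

484

add column tenure_times_bonus = df['tenure'] * df['bonus']:
   bonus name  tenure  tenure_times_bonus
0     44  Ivy      11                 484
1      5  Ivy      20                 100
2     36  Cal       8                 288
3      4  Amy      14                  56
4      3  Cal       5                  15
5     19  Ivy      12                 228
6     47  Ivy      16                 752
7     39  Amy       8                 312
8     30  Cal       8                 240
9      0  Ivy       3                   0
take 6 rows with smallest tenure:
   bonus name  tenure  tenure_times_bonus
9      0  Ivy       3                   0
4      3  Cal       5                  15
2     36  Cal       8                 288
7     39  Amy       8                 312
8     30  Cal       8                 240
0     44  Ivy      11                 484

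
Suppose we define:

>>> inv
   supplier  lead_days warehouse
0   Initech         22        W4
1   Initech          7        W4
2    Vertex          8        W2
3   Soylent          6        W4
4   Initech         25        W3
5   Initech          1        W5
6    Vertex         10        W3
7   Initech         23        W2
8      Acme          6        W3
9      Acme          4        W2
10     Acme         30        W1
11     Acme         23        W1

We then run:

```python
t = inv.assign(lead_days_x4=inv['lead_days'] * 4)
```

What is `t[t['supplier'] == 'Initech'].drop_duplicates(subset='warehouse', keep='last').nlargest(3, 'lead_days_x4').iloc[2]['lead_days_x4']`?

28

add column lead_days_x4 = inv['lead_days'] * 4:
   supplier  lead_days warehouse  lead_days_x4
0   Initech         22        W4            88
1   Initech          7        W4            28
2    Vertex          8        W2            32
3   Soylent          6        W4            24
4   Initech         25        W3           100
5   Initech          1        W5             4
6    Vertex         10        W3            40
7   Initech         23        W2            92
8      Acme          6        W3            24
9      Acme          4        W2            16
10     Acme         30        W1           120
11     Acme         23        W1            92
filter rows where supplier == 'Initech':
  supplier  lead_days warehouse  lead_days_x4
0  Initech         22        W4            88
1  Initech          7        W4            28
4  Initech         25        W3           100
5  Initech          1        W5             4
7  Initech         23        W2            92
drop duplicate warehouse (keep=last):
  supplier  lead_days warehouse  lead_days_x4
1  Initech          7        W4            28
4  Initech         25        W3           100
5  Initech          1        W5             4
7  Initech         23        W2            92
take 3 rows with largest lead_days_x4:
  supplier  lead_days warehouse  lead_days_x4
4  Initech         25        W3           100
7  Initech         23        W2            92
1  Initech          7        W4            28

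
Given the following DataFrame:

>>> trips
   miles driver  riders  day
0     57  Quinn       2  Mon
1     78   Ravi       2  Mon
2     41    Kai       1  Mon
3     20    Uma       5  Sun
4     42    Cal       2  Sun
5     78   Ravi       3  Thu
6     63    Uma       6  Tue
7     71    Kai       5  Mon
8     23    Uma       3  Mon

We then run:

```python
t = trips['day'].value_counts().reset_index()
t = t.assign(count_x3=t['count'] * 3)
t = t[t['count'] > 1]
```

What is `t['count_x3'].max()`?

value_counts of day:
day
Mon    5
Sun    2
Thu    1
Tue    1
Name: count, dtype: int64
reset_index():
   day  count
0  Mon      5
1  Sun      2
2  Thu      1
3  Tue      1
add column count_x3 = t['count'] * 3:
   day  count  count_x3
0  Mon      5        15
1  Sun      2         6
2  Thu      1         3
3  Tue      1         3
filter rows where count > 1:
   day  count  count_x3
0  Mon      5        15
1  Sun      2         6

15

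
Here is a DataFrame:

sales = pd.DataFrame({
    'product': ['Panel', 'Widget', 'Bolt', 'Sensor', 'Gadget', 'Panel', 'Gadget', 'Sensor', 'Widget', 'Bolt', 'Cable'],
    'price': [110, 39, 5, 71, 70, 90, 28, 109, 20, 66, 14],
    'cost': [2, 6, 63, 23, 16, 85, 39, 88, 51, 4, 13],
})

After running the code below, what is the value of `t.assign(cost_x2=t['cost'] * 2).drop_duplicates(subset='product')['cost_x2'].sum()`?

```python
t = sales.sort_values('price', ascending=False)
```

sort by price descending:
   product  price  cost
0    Panel    110     2
7   Sensor    109    88
5    Panel     90    85
3   Sensor     71    23
4   Gadget     70    16
9     Bolt     66     4
1   Widget     39     6
6   Gadget     28    39
8   Widget     20    51
10   Cable     14    13
2     Bolt      5    63
add column cost_x2 = t['cost'] * 2:
   product  price  cost  cost_x2
0    Panel    110     2        4
7   Sensor    109    88      176
5    Panel     90    85      170
3   Sensor     71    23       46
4   Gadget     70    16       32
9     Bolt     66     4        8
1   Widget     39     6       12
6   Gadget     28    39       78
8   Widget     20    51      102
10   Cable     14    13       26
2     Bolt      5    63      126
drop duplicate product (keep=first):
   product  price  cost  cost_x2
0    Panel    110     2        4
7   Sensor    109    88      176
4   Gadget     70    16       32
9     Bolt     66     4        8
1   Widget     39     6       12
10   Cable     14    13       26
The sum of column 'cost_x2' is 258.

258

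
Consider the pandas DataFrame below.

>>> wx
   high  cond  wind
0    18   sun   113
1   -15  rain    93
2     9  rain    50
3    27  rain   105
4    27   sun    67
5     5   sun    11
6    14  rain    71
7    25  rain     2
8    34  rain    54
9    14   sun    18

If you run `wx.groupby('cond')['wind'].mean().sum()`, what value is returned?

114.75

group by cond, mean of wind:
cond
rain    62.50
sun     52.25
Name: wind, dtype: float64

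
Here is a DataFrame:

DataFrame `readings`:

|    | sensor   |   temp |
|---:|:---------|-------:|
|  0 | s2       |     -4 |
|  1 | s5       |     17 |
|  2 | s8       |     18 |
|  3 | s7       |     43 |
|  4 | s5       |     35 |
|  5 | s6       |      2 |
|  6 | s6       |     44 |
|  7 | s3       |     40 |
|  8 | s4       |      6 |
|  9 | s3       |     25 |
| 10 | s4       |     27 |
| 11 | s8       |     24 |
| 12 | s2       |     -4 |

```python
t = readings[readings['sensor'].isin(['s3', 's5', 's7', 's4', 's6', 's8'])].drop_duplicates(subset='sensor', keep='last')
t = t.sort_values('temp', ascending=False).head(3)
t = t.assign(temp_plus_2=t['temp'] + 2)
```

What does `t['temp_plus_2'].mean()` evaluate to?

42.6666666667

filter rows where sensor in ['s3', 's5', 's7', 's4', 's6', 's8']:
   sensor  temp
1      s5    17
2      s8    18
3      s7    43
4      s5    35
5      s6     2
6      s6    44
7      s3    40
8      s4     6
9      s3    25
10     s4    27
11     s8    24
drop duplicate sensor (keep=last):
   sensor  temp
3      s7    43
4      s5    35
6      s6    44
9      s3    25
10     s4    27
11     s8    24
sort by temp descending:
   sensor  temp
6      s6    44
3      s7    43
4      s5    35
10     s4    27
9      s3    25
11     s8    24
take first 3 rows:
  sensor  temp
6     s6    44
3     s7    43
4     s5    35
add column temp_plus_2 = t['temp'] + 2:
  sensor  temp  temp_plus_2
6     s6    44           46
3     s7    43           45
4     s5    35           37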